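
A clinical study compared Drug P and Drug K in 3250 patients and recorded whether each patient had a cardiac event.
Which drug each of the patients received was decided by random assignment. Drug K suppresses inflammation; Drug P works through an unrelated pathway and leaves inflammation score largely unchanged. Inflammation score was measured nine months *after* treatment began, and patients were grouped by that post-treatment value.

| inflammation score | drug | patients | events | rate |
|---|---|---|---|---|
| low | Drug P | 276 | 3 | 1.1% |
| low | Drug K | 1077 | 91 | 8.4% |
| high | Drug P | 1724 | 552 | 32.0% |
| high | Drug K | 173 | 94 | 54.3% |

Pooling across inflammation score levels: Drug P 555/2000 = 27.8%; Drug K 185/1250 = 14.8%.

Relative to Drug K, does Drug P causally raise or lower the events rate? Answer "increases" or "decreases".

increases

Within every inflammation score level Drug P has the lower rate, yet pooled Drug K does — Simpson's reversal.
Stratifying would compare drugs among patients the drugs themselves sorted into inflammation score groups — a form of selection on an intermediate. The unconditioned pooled rates give the total causal effect.
Pooled: Drug P 27.8% vs Drug K 14.8%; Drug K is lower overall.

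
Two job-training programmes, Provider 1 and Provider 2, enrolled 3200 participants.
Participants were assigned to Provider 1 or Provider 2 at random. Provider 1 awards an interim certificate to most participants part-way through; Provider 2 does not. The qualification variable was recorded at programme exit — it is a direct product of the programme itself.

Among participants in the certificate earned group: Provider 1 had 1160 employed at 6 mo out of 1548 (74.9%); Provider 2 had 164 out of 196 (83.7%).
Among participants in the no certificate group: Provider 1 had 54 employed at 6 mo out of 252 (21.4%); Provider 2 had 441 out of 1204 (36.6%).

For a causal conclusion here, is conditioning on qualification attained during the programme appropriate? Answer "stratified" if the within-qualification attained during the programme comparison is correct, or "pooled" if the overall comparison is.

pooled

Stratifying would compare programmes among participants the programmes themselves sorted into qualification attained during the programme groups — a form of selection on an intermediate. The unconditioned pooled rates give the total causal effect.
Pooled: Provider 1 67.4% vs Provider 2 43.2%; Provider 1 is higher overall.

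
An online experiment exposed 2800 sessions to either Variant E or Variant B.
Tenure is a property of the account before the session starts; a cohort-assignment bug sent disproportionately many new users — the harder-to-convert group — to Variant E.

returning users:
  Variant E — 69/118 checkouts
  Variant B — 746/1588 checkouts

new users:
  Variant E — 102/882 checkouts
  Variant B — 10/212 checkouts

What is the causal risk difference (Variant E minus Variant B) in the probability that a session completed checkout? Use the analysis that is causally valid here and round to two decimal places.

Within every user tenure level Variant E has the higher rate, yet pooled Variant B does — Simpson's reversal.
User tenure is set before the variant has any effect — it is not caused by the variant — and it independently drives the outcome. That makes it a confounder, so the causal comparison is within user tenure levels.
Adjusting over the population distribution of user tenure: 0.609·(0.585−0.470) + 0.391·(0.116−0.047) = +0.097.

+0.10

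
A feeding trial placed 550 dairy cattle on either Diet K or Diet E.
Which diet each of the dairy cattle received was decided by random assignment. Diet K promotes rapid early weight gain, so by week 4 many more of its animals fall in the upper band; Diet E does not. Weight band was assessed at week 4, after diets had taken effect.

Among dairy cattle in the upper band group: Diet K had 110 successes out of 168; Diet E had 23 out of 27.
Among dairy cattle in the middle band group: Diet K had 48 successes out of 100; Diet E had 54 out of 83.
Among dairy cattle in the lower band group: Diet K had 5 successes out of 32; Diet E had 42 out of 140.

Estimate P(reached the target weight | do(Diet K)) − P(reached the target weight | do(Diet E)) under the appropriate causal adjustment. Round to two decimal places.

+0.07

Week-4 weight band is downstream of the diet. One should not condition on a consequence of treatment, so the overall rates are the right comparison.
The causal difference is the pooled difference: 0.543 − 0.476 = +0.067.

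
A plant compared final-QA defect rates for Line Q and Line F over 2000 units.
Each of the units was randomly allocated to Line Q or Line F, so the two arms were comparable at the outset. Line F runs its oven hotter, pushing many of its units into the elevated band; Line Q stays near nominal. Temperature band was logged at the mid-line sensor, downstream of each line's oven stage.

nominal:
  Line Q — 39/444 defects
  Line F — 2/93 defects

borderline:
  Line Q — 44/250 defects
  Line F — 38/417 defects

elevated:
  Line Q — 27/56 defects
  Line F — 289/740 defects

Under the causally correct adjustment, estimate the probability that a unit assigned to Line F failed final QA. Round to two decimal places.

0.26

The stratified and pooled comparisons disagree (Line F wins within each in-process temperature band; Line Q wins overall), so the answer turns on the causal role of in-process temperature band.
In-process temperature band is recorded after the line and is itself shifted by it — it sits on the causal path from line to outcome. Conditioning on a mediator would strip out part of the effect we want; the pooled comparison gives the total causal effect.
So P(outcome | do(Line F)) is just the pooled rate for Line F: 329/1250 = 0.263.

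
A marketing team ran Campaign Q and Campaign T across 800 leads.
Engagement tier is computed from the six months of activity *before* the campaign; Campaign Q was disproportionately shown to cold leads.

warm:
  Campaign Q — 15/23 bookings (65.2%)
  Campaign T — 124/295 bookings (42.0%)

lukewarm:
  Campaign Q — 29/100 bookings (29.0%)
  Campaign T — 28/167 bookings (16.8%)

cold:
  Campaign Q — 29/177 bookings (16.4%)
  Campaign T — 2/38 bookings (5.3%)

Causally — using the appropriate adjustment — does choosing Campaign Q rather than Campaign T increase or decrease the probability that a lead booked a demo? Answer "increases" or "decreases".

The engagement tier-specific comparison favours Campaign Q throughout, but the pooled figures favour Campaign T. The question is whether to condition on engagement tier.
Here engagement tier is a common cause — it drives both which campaign a case falls under and the outcome. The crude comparison mixes populations; the stratum-specific rates are the causally relevant ones.
Within each level — warm: 65.2% vs 42.0%; lukewarm: 29.0% vs 16.8%; cold: 16.4% vs 5.3% — Campaign Q is higher every time.

increases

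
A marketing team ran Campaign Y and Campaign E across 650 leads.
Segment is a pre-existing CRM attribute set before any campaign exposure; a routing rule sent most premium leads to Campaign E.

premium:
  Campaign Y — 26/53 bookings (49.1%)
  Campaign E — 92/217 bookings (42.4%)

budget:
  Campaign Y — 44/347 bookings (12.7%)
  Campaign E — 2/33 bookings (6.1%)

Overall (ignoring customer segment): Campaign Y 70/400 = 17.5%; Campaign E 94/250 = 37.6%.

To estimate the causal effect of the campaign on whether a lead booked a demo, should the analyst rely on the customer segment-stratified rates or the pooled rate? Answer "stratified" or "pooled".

stratified

Customer segment satisfies the back-door criterion: it is not a descendant of the campaign, and it blocks the spurious path from campaign to outcome. Adjusting for it (i.e., using the within-customer segment rates) gives the causal effect.
Within each level — premium: 49.1% vs 42.4%; budget: 12.7% vs 6.1% — Campaign Y is higher every time.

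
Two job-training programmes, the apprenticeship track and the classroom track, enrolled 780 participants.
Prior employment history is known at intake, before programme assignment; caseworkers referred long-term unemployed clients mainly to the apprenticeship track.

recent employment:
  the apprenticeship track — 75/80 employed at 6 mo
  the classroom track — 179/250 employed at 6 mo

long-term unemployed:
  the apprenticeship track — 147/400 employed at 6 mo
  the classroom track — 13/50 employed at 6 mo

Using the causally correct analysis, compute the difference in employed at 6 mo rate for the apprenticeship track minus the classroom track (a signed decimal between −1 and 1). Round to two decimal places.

The stratified and pooled comparisons disagree (the apprenticeship track wins within each prior employment history; the classroom track wins overall), so the answer turns on the causal role of prior employment history.
Here prior employment history is a common cause — it drives both which programme a case falls under and the outcome. The crude comparison mixes populations; the stratum-specific rates are the causally relevant ones.
Adjusting over the population distribution of prior employment history: 0.423·(0.938−0.716) + 0.577·(0.367−0.260) = +0.156.

+0.16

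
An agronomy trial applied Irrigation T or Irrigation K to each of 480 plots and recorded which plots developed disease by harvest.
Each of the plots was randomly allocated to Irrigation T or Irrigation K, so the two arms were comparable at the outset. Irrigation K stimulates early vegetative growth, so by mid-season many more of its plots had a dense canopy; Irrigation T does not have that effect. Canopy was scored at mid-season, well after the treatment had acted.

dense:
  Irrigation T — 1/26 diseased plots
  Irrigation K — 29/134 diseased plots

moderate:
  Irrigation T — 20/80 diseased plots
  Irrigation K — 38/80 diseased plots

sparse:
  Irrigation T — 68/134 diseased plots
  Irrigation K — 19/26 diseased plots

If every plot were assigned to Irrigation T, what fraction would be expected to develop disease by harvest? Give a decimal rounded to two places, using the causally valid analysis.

0.37

The distribution of mid-season canopy is itself part of what the irrigation does — it is an intermediate outcome. Holding it fixed would remove that part of the effect; the total effect is the pooled difference.
So P(outcome | do(Irrigation T)) is just the pooled rate for Irrigation T: 89/240 = 0.371.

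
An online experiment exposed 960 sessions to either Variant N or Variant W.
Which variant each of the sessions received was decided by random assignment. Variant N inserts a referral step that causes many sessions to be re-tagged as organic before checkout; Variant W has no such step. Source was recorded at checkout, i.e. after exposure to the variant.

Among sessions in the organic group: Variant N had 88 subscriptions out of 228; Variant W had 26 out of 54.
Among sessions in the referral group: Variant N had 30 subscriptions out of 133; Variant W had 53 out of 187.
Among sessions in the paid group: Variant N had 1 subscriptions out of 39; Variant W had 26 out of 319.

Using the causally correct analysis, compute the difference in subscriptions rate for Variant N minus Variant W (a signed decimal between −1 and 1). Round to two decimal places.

The distribution of traffic source is itself part of what the variant does — it is an intermediate outcome. Holding it fixed would remove that part of the effect; the total effect is the pooled difference.
The causal difference is the pooled difference: 0.297 − 0.188 = +0.110.

+0.11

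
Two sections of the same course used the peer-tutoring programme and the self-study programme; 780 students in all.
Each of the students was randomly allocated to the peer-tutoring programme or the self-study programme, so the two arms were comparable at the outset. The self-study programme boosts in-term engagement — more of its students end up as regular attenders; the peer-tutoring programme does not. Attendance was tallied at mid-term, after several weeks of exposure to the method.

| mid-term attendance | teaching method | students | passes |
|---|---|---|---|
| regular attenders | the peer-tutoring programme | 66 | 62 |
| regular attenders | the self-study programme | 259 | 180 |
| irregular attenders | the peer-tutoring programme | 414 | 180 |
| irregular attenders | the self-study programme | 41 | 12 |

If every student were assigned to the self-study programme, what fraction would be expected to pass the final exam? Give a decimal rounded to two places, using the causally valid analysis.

Mid-term attendance here is a post-treatment variable shaped by the teaching method; conditioning on it would introduce bias rather than remove it. The overall comparison is the causal one.
So P(outcome | do(the self-study programme)) is just the pooled rate for the self-study programme: 192/300 = 0.640.

0.64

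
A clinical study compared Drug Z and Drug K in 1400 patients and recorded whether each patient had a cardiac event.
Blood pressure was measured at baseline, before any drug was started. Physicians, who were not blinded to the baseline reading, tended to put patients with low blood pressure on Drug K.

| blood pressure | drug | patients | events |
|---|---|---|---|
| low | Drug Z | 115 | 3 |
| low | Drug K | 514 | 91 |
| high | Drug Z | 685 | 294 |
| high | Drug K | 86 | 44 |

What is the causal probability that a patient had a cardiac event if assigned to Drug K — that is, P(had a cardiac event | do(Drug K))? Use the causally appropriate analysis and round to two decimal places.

Blood pressure differs across drugs for reasons unrelated to any effect of the drug itself, and it separately predicts the outcome — a classic confounder. We must compare within blood pressure levels.
Standardising Drug K to the population blood pressure mix: 0.449·91/514 + 0.551·44/86 = 0.361.

0.36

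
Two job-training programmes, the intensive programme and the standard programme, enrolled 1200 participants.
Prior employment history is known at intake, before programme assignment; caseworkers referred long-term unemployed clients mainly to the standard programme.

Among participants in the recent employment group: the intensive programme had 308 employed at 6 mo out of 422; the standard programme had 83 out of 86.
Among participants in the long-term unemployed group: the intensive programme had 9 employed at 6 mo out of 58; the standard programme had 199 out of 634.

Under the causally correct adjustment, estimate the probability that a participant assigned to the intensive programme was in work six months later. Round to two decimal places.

0.40

Within every prior employment history level the standard programme has the higher rate, yet pooled the intensive programme does — Simpson's reversal.
Prior employment history is set before the programme has any effect — it is not caused by the programme — and it independently drives the outcome. That makes it a confounder, so the causal comparison is within prior employment history levels.
Standardising the intensive programme to the population prior employment history mix: 0.423·308/422 + 0.577·9/58 = 0.398.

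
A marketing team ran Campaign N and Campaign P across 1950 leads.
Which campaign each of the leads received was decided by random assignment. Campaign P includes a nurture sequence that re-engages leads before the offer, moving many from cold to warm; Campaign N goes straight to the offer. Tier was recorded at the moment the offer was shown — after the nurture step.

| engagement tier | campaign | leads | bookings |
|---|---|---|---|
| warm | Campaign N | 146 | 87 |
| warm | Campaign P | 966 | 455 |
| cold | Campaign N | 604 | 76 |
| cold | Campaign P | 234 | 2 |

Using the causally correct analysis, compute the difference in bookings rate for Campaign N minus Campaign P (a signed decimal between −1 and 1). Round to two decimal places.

Engagement tier here is a post-treatment variable shaped by the campaign; conditioning on it would introduce bias rather than remove it. The overall comparison is the causal one.
The causal difference is the pooled difference: 0.217 − 0.381 = -0.164.

-0.16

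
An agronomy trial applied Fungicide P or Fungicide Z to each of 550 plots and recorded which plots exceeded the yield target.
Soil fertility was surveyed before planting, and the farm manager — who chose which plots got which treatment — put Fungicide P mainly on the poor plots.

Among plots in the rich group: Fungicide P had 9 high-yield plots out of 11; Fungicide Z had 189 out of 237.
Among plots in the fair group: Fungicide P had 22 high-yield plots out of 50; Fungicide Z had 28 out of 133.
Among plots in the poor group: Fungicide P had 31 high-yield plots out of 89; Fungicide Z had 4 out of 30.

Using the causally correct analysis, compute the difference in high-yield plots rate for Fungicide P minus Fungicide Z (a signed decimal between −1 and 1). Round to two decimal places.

+0.13

The stratified and pooled comparisons disagree (Fungicide P wins within each soil fertility; Fungicide Z wins overall), so the answer turns on the causal role of soil fertility.
Nothing the fungicide does changes soil fertility; the imbalance is an allocation artefact. With soil fertility also predicting the outcome, the pooled figure is confounded, and the within-stratum comparison is the causal one.
Adjusting over the population distribution of soil fertility: 0.451·(0.818−0.797) + 0.333·(0.440−0.211) + 0.216·(0.348−0.133) = +0.132.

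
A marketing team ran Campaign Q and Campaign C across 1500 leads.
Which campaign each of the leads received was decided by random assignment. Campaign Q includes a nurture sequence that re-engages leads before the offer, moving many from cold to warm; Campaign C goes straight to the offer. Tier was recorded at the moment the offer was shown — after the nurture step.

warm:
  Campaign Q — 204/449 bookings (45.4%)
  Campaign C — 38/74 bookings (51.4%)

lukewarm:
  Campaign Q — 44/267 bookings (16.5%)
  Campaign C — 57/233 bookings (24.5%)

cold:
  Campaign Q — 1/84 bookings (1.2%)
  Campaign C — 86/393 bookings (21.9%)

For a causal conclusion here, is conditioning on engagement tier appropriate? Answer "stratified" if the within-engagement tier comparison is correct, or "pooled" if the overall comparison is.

The engagement tier-specific comparison favours Campaign C throughout, but the pooled figures favour Campaign Q. The question is whether to condition on engagement tier.
Engagement tier lies on the pathway campaign → engagement tier → outcome, so adjusting for it blocks the indirect effect. For the total causal effect of campaign, use the unadjusted pooled rates.
Pooled: Campaign Q 31.1% vs Campaign C 25.9%; Campaign Q is higher overall.

pooled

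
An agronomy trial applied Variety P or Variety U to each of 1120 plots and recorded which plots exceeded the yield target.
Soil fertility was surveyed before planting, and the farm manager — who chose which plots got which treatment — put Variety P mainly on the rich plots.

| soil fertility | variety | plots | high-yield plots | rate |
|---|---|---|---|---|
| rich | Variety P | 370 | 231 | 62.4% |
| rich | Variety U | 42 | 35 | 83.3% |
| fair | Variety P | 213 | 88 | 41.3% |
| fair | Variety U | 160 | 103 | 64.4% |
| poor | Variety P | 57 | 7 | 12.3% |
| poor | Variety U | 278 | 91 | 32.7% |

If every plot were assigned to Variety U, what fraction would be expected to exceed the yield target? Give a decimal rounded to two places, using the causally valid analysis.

Soil fertility is set before the variety has any effect — it is not caused by the variety — and it independently drives the outcome. That makes it a confounder, so the causal comparison is within soil fertility levels.
Standardising Variety U to the population soil fertility mix: 0.368·35/42 + 0.333·103/160 + 0.299·91/278 = 0.619.

0.62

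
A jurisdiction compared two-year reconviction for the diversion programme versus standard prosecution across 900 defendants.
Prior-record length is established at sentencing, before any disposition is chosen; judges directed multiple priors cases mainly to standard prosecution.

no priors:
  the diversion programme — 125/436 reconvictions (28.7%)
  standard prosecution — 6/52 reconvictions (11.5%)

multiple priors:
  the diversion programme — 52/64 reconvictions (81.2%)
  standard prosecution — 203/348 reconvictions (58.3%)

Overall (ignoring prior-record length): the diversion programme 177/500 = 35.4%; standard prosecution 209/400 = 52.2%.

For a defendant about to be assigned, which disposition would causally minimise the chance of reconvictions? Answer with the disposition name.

Here prior-record length is a common cause — it drives both which disposition a case falls under and the outcome. The crude comparison mixes populations; the stratum-specific rates are the causally relevant ones.
Within each level — no priors: 28.7% vs 11.5%; multiple priors: 81.2% vs 58.3% — standard prosecution is lower every time.

standard prosecution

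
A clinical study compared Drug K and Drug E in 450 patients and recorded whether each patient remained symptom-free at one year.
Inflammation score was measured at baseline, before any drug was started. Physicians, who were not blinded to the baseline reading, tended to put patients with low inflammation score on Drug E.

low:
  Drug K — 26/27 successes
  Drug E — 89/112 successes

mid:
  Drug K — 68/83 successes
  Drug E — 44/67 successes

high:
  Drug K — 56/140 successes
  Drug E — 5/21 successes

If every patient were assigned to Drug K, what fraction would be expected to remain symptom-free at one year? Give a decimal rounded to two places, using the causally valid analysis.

0.71

Since inflammation score is a pre-existing factor (not a product of the drug) and it affects the outcome on its own, it is a confounder. The stratified rates, not the pooled rate, identify the causal effect.
Standardising Drug K to the population inflammation score mix: 0.309·26/27 + 0.333·68/83 + 0.358·56/140 = 0.714.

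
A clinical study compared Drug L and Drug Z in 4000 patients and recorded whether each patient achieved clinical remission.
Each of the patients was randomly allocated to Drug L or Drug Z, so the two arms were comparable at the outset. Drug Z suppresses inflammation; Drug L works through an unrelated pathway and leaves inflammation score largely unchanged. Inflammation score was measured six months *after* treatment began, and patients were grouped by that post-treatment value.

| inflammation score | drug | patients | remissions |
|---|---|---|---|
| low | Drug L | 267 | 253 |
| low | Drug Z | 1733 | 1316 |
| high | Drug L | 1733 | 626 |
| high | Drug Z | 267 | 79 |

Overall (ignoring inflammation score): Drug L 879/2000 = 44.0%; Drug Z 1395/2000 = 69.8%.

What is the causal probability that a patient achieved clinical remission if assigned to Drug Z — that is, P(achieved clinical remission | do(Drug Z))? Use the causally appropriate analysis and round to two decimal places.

Inflammation score is recorded after the drug and is itself shifted by it — it sits on the causal path from drug to outcome. Conditioning on a mediator would strip out part of the effect we want; the pooled comparison gives the total causal effect.
So P(outcome | do(Drug Z)) is just the pooled rate for Drug Z: 1395/2000 = 0.698.

0.70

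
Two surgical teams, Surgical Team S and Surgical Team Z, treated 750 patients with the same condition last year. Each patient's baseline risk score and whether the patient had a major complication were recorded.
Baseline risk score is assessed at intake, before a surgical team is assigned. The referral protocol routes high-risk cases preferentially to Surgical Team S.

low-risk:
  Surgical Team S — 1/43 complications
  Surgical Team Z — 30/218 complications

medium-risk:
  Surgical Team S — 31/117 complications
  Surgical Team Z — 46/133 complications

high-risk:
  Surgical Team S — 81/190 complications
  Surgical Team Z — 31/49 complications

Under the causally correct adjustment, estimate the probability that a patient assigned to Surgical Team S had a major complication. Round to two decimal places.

0.23

Here baseline risk score is a common cause — it drives both which surgical team a case falls under and the outcome. The crude comparison mixes populations; the stratum-specific rates are the causally relevant ones.
Standardising Surgical Team S to the population baseline risk score mix: 0.348·1/43 + 0.333·31/117 + 0.319·81/190 = 0.232.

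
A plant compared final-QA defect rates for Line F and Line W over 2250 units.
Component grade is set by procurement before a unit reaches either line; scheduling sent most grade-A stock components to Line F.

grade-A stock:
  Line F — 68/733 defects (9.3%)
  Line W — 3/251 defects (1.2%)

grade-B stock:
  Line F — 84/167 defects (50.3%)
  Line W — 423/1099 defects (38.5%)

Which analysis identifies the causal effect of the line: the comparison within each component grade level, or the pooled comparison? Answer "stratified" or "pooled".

Here component grade is a common cause — it drives both which line a case falls under and the outcome. The crude comparison mixes populations; the stratum-specific rates are the causally relevant ones.
Within each level — grade-A stock: 9.3% vs 1.2%; grade-B stock: 50.3% vs 38.5% — Line W is lower every time.

stratified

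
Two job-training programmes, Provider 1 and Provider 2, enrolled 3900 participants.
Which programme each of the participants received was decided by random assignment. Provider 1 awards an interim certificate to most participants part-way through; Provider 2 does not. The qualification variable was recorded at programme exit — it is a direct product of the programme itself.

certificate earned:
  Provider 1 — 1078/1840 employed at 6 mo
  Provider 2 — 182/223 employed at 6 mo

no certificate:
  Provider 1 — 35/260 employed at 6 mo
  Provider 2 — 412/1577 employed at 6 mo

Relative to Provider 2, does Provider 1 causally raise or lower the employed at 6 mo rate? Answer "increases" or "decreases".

Qualification attained during the programme is recorded after the programme and is itself shifted by it — it sits on the causal path from programme to outcome. Conditioning on a mediator would strip out part of the effect we want; the pooled comparison gives the total causal effect.
Pooled: Provider 1 53.0% vs Provider 2 33.0%; Provider 1 is higher overall.

increases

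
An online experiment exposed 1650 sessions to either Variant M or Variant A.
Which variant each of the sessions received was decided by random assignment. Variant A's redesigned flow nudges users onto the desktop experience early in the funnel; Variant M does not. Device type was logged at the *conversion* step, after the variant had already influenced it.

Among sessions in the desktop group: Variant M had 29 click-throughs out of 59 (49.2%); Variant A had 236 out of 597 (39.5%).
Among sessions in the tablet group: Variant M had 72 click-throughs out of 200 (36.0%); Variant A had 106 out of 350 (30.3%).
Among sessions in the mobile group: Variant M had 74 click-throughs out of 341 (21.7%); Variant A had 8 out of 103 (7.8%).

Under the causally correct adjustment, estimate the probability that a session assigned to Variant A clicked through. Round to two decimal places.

0.33

Within every device type level Variant M has the higher rate, yet pooled Variant A does — Simpson's reversal.
The distribution of device type is itself part of what the variant does — it is an intermediate outcome. Holding it fixed would remove that part of the effect; the total effect is the pooled difference.
So P(outcome | do(Variant A)) is just the pooled rate for Variant A: 350/1050 = 0.333.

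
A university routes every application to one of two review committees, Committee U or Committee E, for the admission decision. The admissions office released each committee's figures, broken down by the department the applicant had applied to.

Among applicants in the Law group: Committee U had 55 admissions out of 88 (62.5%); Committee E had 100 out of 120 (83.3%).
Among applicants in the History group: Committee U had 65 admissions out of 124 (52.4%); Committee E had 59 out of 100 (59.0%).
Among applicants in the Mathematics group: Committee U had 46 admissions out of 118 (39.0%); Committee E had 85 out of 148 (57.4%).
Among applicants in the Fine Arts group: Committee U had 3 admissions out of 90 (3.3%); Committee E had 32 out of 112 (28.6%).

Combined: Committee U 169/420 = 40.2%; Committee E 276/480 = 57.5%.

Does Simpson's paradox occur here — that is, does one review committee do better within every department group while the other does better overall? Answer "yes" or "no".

Within each department level (Law 62.5% vs 83.3%; History 52.4% vs 59.0%; Mathematics 39.0% vs 57.4%; Fine Arts 3.3% vs 28.6%), Committee E has the higher rate every time. Pooled: 40.2% vs 57.5% — Committee E has the higher rate overall. They agree.

no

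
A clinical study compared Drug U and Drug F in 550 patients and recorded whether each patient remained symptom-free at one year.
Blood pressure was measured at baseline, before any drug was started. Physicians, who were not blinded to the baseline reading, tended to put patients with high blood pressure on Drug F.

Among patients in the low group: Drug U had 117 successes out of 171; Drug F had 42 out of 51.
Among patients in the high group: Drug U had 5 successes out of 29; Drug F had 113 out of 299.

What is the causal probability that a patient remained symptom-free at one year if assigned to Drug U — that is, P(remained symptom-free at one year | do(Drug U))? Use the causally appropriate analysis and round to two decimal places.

0.38

Blood pressure differs across drugs for reasons unrelated to any effect of the drug itself, and it separately predicts the outcome — a classic confounder. We must compare within blood pressure levels.
Standardising Drug U to the population blood pressure mix: 0.404·117/171 + 0.596·5/29 = 0.379.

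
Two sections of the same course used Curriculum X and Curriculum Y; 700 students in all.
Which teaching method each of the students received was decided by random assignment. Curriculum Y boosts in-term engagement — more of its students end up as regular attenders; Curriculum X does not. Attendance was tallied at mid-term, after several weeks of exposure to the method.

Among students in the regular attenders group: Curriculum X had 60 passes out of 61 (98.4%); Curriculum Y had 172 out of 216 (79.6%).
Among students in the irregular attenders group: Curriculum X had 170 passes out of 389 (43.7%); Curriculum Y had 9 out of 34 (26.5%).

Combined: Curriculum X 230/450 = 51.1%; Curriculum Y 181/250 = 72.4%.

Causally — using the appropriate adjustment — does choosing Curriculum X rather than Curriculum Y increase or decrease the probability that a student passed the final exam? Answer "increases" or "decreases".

The stratified and pooled comparisons disagree (Curriculum X wins within each mid-term attendance; Curriculum Y wins overall), so the answer turns on the causal role of mid-term attendance.
Mid-term attendance is recorded after the teaching method and is itself shifted by it — it sits on the causal path from teaching method to outcome. Conditioning on a mediator would strip out part of the effect we want; the pooled comparison gives the total causal effect.
Pooled: Curriculum X 51.1% vs Curriculum Y 72.4%; Curriculum Y is higher overall.

decreases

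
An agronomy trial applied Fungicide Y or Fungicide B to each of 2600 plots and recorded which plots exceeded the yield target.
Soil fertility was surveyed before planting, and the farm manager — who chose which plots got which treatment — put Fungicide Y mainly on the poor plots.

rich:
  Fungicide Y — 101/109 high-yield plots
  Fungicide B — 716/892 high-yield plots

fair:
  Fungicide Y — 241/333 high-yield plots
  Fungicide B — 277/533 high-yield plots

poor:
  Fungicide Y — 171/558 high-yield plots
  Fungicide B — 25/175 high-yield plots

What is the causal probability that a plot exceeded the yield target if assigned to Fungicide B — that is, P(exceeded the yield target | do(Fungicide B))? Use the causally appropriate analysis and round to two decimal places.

Soil fertility differs across fungicides for reasons unrelated to any effect of the fungicide itself, and it separately predicts the outcome — a classic confounder. We must compare within soil fertility levels.
Standardising Fungicide B to the population soil fertility mix: 0.385·716/892 + 0.333·277/533 + 0.282·25/175 = 0.522.

0.52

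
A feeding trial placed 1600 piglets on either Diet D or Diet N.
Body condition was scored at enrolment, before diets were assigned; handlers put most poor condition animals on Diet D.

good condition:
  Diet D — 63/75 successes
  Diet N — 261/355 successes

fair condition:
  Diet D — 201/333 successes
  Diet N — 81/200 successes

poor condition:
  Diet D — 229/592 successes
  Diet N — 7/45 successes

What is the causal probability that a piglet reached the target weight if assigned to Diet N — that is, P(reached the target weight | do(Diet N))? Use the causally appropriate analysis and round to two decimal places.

Diet D is higher inside every starting body condition stratum but Diet N is higher in aggregate. Whether to stratify depends on how starting body condition relates to the diet.
Starting body condition differs across diets for reasons unrelated to any effect of the diet itself, and it separately predicts the outcome — a classic confounder. We must compare within starting body condition levels.
Standardising Diet N to the population starting body condition mix: 0.269·261/355 + 0.333·81/200 + 0.398·7/45 = 0.394.

0.39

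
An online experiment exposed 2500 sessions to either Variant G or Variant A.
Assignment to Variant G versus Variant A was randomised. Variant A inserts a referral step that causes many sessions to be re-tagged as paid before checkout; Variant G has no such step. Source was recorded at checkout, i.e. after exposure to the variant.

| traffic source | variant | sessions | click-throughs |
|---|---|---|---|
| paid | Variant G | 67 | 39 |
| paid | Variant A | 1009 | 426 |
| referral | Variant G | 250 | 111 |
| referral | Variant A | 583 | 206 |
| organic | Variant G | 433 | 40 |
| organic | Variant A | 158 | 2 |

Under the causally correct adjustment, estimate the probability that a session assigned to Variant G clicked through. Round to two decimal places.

Within every traffic source level Variant G has the higher rate, yet pooled Variant A does — Simpson's reversal.
Traffic source lies on the pathway variant → traffic source → outcome, so adjusting for it blocks the indirect effect. For the total causal effect of variant, use the unadjusted pooled rates.
So P(outcome | do(Variant G)) is just the pooled rate for Variant G: 190/750 = 0.253.

0.25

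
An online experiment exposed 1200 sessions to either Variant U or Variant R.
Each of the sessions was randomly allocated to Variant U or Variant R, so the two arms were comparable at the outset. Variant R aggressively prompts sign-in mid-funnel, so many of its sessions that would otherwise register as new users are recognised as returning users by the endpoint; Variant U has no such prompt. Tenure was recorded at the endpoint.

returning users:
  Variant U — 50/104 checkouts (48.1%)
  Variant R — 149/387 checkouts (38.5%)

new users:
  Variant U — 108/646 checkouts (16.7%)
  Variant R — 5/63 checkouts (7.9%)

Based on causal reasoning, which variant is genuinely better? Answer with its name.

Variant R

The distribution of user tenure is itself part of what the variant does — it is an intermediate outcome. Holding it fixed would remove that part of the effect; the total effect is the pooled difference.
Pooled: Variant U 21.1% vs Variant R 34.2%; Variant R is higher overall.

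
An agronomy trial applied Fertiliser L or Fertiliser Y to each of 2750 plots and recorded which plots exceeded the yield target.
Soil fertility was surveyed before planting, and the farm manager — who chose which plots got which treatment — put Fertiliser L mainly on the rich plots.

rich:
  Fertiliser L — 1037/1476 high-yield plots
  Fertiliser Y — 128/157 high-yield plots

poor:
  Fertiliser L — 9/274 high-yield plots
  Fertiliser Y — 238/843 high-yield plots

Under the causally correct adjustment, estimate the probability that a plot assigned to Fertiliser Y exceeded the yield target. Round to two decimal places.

The stratified and pooled comparisons disagree (Fertiliser Y wins within each soil fertility; Fertiliser L wins overall), so the answer turns on the causal role of soil fertility.
Soil fertility differs across fertilisers for reasons unrelated to any effect of the fertiliser itself, and it separately predicts the outcome — a classic confounder. We must compare within soil fertility levels.
Standardising Fertiliser Y to the population soil fertility mix: 0.594·128/157 + 0.406·238/843 = 0.599.

0.60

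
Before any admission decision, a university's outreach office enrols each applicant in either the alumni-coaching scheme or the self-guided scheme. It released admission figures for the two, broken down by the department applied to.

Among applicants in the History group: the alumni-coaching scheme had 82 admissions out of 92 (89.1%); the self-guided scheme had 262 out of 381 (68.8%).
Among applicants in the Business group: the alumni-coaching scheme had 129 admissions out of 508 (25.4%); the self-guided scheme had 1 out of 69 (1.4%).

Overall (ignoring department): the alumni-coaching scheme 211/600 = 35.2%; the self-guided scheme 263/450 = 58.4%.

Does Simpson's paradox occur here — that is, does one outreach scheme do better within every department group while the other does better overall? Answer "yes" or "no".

yes

Within each department level (History 89.1% vs 68.8%; Business 25.4% vs 1.4%), the alumni-coaching scheme has the higher rate every time. Pooled: 35.2% vs 58.4% — the self-guided scheme has the higher rate overall. The two comparisons disagree.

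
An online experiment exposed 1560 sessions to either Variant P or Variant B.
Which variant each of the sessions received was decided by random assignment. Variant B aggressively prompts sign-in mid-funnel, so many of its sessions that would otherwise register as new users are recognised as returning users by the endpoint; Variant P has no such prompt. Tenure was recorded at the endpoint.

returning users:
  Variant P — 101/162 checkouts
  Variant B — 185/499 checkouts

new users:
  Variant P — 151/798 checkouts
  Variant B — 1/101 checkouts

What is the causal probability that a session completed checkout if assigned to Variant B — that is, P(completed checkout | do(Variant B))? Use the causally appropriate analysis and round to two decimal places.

0.31

Within every user tenure level Variant P has the higher rate, yet pooled Variant B does — Simpson's reversal.
User tenure is downstream of the variant. One should not condition on a consequence of treatment, so the overall rates are the right comparison.
So P(outcome | do(Variant B)) is just the pooled rate for Variant B: 186/600 = 0.310.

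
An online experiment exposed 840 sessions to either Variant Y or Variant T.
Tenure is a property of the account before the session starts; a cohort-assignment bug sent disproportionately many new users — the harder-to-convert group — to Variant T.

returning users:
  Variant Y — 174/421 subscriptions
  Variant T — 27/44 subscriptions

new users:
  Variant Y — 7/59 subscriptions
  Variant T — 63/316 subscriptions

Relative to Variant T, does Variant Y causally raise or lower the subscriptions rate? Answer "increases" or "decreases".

User tenure satisfies the back-door criterion: it is not a descendant of the variant, and it blocks the spurious path from variant to outcome. Adjusting for it (i.e., using the within-user tenure rates) gives the causal effect.
Within each level — returning users: 41.3% vs 61.4%; new users: 11.9% vs 19.9% — Variant T is higher every time.

decreases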